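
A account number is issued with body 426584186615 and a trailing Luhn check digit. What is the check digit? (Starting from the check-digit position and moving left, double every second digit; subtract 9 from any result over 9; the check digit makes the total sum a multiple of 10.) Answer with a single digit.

Partial digits right→left: 5 1 6 6 8 1 4 8 5 6 2 4
Double every second digit counting from the check-digit position (so the 1st, 3rd, 5th, ... of the partial from the right).
  doubled (with −9 where >9): 1 3 7 8 1 4 → sum 24
  kept as-is: 1 6 1 8 6 4 → sum 26
Total = 24 + 26 = 50.
Check digit = (10 − (50 mod 10)) mod 10 = 0.

0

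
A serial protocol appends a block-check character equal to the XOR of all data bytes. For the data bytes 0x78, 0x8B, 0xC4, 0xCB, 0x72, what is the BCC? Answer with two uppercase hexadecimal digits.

XOR the bytes together:
  start with 0x78
  0x78 ⊕ 0x8B = 0xF3
  0xF3 ⊕ 0xC4 = 0x37
  0x37 ⊕ 0xCB = 0xFC
  0xFC ⊕ 0x72 = 0x8E

8E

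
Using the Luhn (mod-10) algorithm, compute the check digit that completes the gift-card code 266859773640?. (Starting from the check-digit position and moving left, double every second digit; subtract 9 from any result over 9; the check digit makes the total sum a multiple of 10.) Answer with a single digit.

6

Partial digits right→left: 0 4 6 3 7 7 9 5 8 6 6 2
Double every second digit counting from the check-digit position (so the 1st, 3rd, 5th, ... of the partial from the right).
  doubled (with −9 where >9): 0 3 5 9 7 3 → sum 27
  kept as-is: 4 3 7 5 6 2 → sum 27
Total = 27 + 27 = 54.
Check digit = (10 − (54 mod 10)) mod 10 = 6.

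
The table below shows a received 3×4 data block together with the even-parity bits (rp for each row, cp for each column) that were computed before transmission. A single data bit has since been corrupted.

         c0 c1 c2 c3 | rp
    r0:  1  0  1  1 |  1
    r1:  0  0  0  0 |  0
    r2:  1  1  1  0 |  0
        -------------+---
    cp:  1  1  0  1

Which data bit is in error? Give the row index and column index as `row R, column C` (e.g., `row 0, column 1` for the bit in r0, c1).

Recompute each row's even parity and compare to rp:
  r0: data parity 1, sent rp 1 → ok
  r1: data parity 0, sent rp 0 → ok
  r2: data parity 1, sent rp 0 → mismatch
Recompute each column's even parity and compare to cp:
  c0: data parity 0, sent cp 1 → mismatch
  c1: data parity 1, sent cp 1 → ok
  c2: data parity 0, sent cp 0 → ok
  c3: data parity 1, sent cp 1 → ok
Exactly one row (r2) and one column (c0) fail → the flipped bit is at their intersection.

row 2, column 0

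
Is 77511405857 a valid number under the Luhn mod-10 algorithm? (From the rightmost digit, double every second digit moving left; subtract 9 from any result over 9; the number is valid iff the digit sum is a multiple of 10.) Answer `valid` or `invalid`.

invalid

From the right, keep odd positions and double even positions (subtract 9 from any doubled value over 9):
  doubled (positions 2,4,...): 1 1 8 2 5 → sum 17
  kept (positions 1,3,...): 7 8 0 1 5 7 → sum 28
Total = 45.
45 mod 10 = 5, so the number is invalid.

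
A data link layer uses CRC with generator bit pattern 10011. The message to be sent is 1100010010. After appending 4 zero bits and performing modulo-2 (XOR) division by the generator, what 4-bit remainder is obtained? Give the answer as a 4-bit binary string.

Append 4 zeros: 11000100100000. Divide by 10011 (XOR where the leading bit is 1):
  pos 0: 11000 XOR 10011 = 01011
  pos 1: 10111 XOR 10011 = 00100
  pos 3: 10000 XOR 10011 = 00011
  pos 6: 11100 XOR 10011 = 01111
  pos 7: 11110 XOR 10011 = 01101
  pos 8: 11010 XOR 10011 = 01001
  pos 9: 10010 XOR 10011 = 00001
Remainder (last 4 bits) = 0001. This is the CRC / FCS.

0001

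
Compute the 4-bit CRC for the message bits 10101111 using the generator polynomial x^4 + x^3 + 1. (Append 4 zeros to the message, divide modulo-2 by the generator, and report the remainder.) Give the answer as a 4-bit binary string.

0010

Append 4 zeros: 101011110000. Divide by 11001 (XOR where the leading bit is 1):
  pos 0: 10101 XOR 11001 = 01100
  pos 1: 11001 XOR 11001 = 00000
  pos 6: 11000 XOR 11001 = 00001
Remainder (last 4 bits) = 0010. This is the CRC / FCS.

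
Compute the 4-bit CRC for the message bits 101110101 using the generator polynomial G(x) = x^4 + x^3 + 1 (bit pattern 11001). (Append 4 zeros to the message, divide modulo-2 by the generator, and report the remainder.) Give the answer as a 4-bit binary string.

Append 4 zeros: 1011101010000. Divide by 11001 (XOR where the leading bit is 1):
  pos 0: 10111 XOR 11001 = 01110
  pos 1: 11100 XOR 11001 = 00101
  pos 3: 10110 XOR 11001 = 01111
  pos 4: 11111 XOR 11001 = 00110
  pos 6: 11000 XOR 11001 = 00001
Remainder (last 4 bits) = 0100. This is the CRC / FCS.

0100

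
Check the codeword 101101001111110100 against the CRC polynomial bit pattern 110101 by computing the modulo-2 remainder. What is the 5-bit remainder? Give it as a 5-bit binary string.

Modulo-2 division of 101101001111110100 by 110101:
  pos 0: 101101 XOR 110101 = 011000
  pos 1: 110000 XOR 110101 = 000101
  pos 4: 101011 XOR 110101 = 011110
  pos 5: 111101 XOR 110101 = 001000
  pos 7: 100011 XOR 110101 = 010110
  pos 8: 101101 XOR 110101 = 011000
  pos 9: 110000 XOR 110101 = 000101
  pos 12: 101100 XOR 110101 = 011001
Remainder = 11001 (nonzero — an error is detected).

11001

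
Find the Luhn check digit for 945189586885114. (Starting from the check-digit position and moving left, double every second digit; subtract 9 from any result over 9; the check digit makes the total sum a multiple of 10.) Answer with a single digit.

6

Partial digits right→left: 4 1 1 5 8 8 6 8 5 9 8 1 5 4 9
Double every second digit counting from the check-digit position (so the 1st, 3rd, 5th, ... of the partial from the right).
  doubled (with −9 where >9): 8 2 7 3 1 7 1 9 → sum 38
  kept as-is: 1 5 8 8 9 1 4 → sum 36
Total = 38 + 36 = 74.
Check digit = (10 − (74 mod 10)) mod 10 = 6.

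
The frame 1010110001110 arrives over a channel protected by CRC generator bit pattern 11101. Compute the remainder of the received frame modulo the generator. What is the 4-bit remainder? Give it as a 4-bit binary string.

Modulo-2 division of 1010110001110 by 11101:
  pos 0: 10101 XOR 11101 = 01000
  pos 1: 10001 XOR 11101 = 01100
  pos 2: 11000 XOR 11101 = 00101
  pos 4: 10100 XOR 11101 = 01001
  pos 5: 10011 XOR 11101 = 01110
  pos 6: 11101 XOR 11101 = 00000
Remainder = 0010 (nonzero — an error is detected).

0010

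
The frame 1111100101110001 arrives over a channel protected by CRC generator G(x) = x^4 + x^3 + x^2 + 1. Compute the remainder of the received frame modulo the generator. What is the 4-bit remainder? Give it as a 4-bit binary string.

Modulo-2 division of 1111100101110001 by 11101:
  pos 0: 11111 XOR 11101 = 00010
  pos 3: 10001 XOR 11101 = 01100
  pos 4: 11000 XOR 11101 = 00101
  pos 6: 10111 XOR 11101 = 01010
  pos 7: 10101 XOR 11101 = 01000
  pos 8: 10000 XOR 11101 = 01101
  pos 9: 11010 XOR 11101 = 00111
  pos 11: 11101 XOR 11101 = 00000
Remainder = 0000 (zero — the frame passes the CRC check).

0000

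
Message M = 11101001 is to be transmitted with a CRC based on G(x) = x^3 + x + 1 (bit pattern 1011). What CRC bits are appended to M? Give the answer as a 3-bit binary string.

Append 3 zeros: 11101001000. Divide by 1011 (XOR where the leading bit is 1):
  pos 0: 1110 XOR 1011 = 0101
  pos 1: 1011 XOR 1011 = 0000
  pos 7: 1000 XOR 1011 = 0011
Remainder (last 3 bits) = 011. This is the CRC / FCS.

011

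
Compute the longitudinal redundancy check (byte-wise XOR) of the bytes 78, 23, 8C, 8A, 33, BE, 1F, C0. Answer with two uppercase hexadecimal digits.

0F

XOR the bytes together:
  start with 0x78
  0x78 ⊕ 0x23 = 0x5B
  0x5B ⊕ 0x8C = 0xD7
  0xD7 ⊕ 0x8A = 0x5D
  0x5D ⊕ 0x33 = 0x6E
  0x6E ⊕ 0xBE = 0xD0
  0xD0 ⊕ 0x1F = 0xCF
  0xCF ⊕ 0xC0 = 0x0F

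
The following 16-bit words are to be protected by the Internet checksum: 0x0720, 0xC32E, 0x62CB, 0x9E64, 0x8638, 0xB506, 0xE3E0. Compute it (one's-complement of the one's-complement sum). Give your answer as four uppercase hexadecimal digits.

1561

One's-complement addition (fold any carry out of bit 15 back into bit 0):
  0x0720 + 0xC32E = 0x0CA4E
  0xCA4E + 0x62CB = 0x12D19 → wrap carry → 0x2D1A
  0x2D1A + 0x9E64 = 0x0CB7E
  0xCB7E + 0x8638 = 0x151B6 → wrap carry → 0x51B7
  0x51B7 + 0xB506 = 0x106BD → wrap carry → 0x06BE
  0x06BE + 0xE3E0 = 0x0EA9E
One's-complement sum = 0xEA9E.
Checksum = ~0xEA9E & 0xFFFF = 0x1561.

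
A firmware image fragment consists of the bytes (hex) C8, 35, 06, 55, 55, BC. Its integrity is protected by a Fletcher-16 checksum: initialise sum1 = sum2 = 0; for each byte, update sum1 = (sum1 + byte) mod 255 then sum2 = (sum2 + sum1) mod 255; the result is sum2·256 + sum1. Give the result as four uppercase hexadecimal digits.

3E6B

Running sums (mod 255):
  after byte 0 (C8): sum1=200, sum2=200
  after byte 1 (35): sum1=253, sum2=198
  after byte 2 (06): sum1=4, sum2=202
  after byte 3 (55): sum1=89, sum2=36
  after byte 4 (55): sum1=174, sum2=210
  after byte 5 (BC): sum1=107, sum2=62
Checksum = sum2·256 + sum1 = 62·256 + 107 = 15979 = 0x3E6B.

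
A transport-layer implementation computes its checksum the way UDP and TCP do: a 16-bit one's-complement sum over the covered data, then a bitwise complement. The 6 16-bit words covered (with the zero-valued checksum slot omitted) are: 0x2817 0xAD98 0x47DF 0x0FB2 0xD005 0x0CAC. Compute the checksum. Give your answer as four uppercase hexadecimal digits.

F60C

One's-complement addition (fold any carry out of bit 15 back into bit 0):
  0x2817 + 0xAD98 = 0x0D5AF
  0xD5AF + 0x47DF = 0x11D8E → wrap carry → 0x1D8F
  0x1D8F + 0x0FB2 = 0x02D41
  0x2D41 + 0xD005 = 0x0FD46
  0xFD46 + 0x0CAC = 0x109F2 → wrap carry → 0x09F3
One's-complement sum = 0x09F3.
Checksum = ~0x09F3 & 0xFFFF = 0xF60C.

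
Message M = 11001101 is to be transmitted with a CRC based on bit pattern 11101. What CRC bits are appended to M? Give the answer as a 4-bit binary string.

0111

Append 4 zeros: 110011010000. Divide by 11101 (XOR where the leading bit is 1):
  pos 0: 11001 XOR 11101 = 00100
  pos 2: 10010 XOR 11101 = 01111
  pos 3: 11111 XOR 11101 = 00010
  pos 6: 10000 XOR 11101 = 01101
  pos 7: 11010 XOR 11101 = 00111
Remainder (last 4 bits) = 0111. This is the CRC / FCS.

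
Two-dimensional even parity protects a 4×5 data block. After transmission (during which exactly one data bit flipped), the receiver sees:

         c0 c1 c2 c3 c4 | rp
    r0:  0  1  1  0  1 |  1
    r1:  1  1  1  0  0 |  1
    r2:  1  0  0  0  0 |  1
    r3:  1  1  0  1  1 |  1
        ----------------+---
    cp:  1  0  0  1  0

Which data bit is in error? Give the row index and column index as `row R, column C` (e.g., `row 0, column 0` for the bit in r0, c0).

row 3, column 1

Recompute each row's even parity and compare to rp:
  r0: data parity 1, sent rp 1 → ok
  r1: data parity 1, sent rp 1 → ok
  r2: data parity 1, sent rp 1 → ok
  r3: data parity 0, sent rp 1 → mismatch
Recompute each column's even parity and compare to cp:
  c0: data parity 1, sent cp 1 → ok
  c1: data parity 1, sent cp 0 → mismatch
  c2: data parity 0, sent cp 0 → ok
  c3: data parity 1, sent cp 1 → ok
  c4: data parity 0, sent cp 0 → ok
Exactly one row (r3) and one column (c1) fail → the flipped bit is at their intersection.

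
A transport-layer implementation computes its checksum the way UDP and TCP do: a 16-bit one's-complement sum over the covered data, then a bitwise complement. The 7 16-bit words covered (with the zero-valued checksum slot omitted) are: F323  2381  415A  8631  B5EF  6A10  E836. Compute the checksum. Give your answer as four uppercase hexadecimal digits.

One's-complement addition (fold any carry out of bit 15 back into bit 0):
  0xF323 + 0x2381 = 0x116A4 → wrap carry → 0x16A5
  0x16A5 + 0x415A = 0x057FF
  0x57FF + 0x8631 = 0x0DE30
  0xDE30 + 0xB5EF = 0x1941F → wrap carry → 0x9420
  0x9420 + 0x6A10 = 0x0FE30
  0xFE30 + 0xE836 = 0x1E666 → wrap carry → 0xE667
One's-complement sum = 0xE667.
Checksum = ~0xE667 & 0xFFFF = 0x1998.

1998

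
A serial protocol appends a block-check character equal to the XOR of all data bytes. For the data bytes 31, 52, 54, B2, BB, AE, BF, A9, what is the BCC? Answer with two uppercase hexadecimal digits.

XOR the bytes together:
  start with 0x31
  0x31 ⊕ 0x52 = 0x63
  0x63 ⊕ 0x54 = 0x37
  0x37 ⊕ 0xB2 = 0x85
  0x85 ⊕ 0xBB = 0x3E
  0x3E ⊕ 0xAE = 0x90
  0x90 ⊕ 0xBF = 0x2F
  0x2F ⊕ 0xA9 = 0x86

86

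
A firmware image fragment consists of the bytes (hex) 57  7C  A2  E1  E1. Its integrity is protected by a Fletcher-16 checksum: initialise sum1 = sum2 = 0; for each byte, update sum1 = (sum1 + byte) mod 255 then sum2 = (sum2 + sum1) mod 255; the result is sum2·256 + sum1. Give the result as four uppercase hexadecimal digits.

Running sums (mod 255):
  after byte 0 (57): sum1=87, sum2=87
  after byte 1 (7C): sum1=211, sum2=43
  after byte 2 (A2): sum1=118, sum2=161
  after byte 3 (E1): sum1=88, sum2=249
  after byte 4 (E1): sum1=58, sum2=52
Checksum = sum2·256 + sum1 = 52·256 + 58 = 13370 = 0x343A.

343A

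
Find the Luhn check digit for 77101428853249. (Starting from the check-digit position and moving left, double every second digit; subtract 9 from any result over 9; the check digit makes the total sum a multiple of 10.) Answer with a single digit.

0

Partial digits right→left: 9 4 2 3 5 8 8 2 4 1 0 1 7 7
Double every second digit counting from the check-digit position (so the 1st, 3rd, 5th, ... of the partial from the right).
  doubled (with −9 where >9): 9 4 1 7 8 0 5 → sum 34
  kept as-is: 4 3 8 2 1 1 7 → sum 26
Total = 34 + 26 = 60.
Check digit = (10 − (60 mod 10)) mod 10 = 0.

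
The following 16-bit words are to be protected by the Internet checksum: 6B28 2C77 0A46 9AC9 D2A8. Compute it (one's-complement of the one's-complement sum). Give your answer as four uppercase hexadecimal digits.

F0A7

One's-complement addition (fold any carry out of bit 15 back into bit 0):
  0x6B28 + 0x2C77 = 0x0979F
  0x979F + 0x0A46 = 0x0A1E5
  0xA1E5 + 0x9AC9 = 0x13CAE → wrap carry → 0x3CAF
  0x3CAF + 0xD2A8 = 0x10F57 → wrap carry → 0x0F58
One's-complement sum = 0x0F58.
Checksum = ~0x0F58 & 0xFFFF = 0xF0A7.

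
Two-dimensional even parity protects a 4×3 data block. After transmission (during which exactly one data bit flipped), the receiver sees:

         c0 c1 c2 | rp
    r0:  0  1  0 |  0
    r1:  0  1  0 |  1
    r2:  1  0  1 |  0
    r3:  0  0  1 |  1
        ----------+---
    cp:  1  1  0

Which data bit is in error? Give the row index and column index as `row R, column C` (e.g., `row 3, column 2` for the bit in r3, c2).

row 0, column 1

Recompute each row's even parity and compare to rp:
  r0: data parity 1, sent rp 0 → mismatch
  r1: data parity 1, sent rp 1 → ok
  r2: data parity 0, sent rp 0 → ok
  r3: data parity 1, sent rp 1 → ok
Recompute each column's even parity and compare to cp:
  c0: data parity 1, sent cp 1 → ok
  c1: data parity 0, sent cp 1 → mismatch
  c2: data parity 0, sent cp 0 → ok
Exactly one row (r0) and one column (c1) fail → the flipped bit is at their intersection.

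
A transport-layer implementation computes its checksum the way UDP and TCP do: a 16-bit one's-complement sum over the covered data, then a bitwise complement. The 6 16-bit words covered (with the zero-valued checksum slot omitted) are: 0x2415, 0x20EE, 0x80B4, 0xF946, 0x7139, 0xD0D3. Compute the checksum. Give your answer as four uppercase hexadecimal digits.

One's-complement addition (fold any carry out of bit 15 back into bit 0):
  0x2415 + 0x20EE = 0x04503
  0x4503 + 0x80B4 = 0x0C5B7
  0xC5B7 + 0xF946 = 0x1BEFD → wrap carry → 0xBEFE
  0xBEFE + 0x7139 = 0x13037 → wrap carry → 0x3038
  0x3038 + 0xD0D3 = 0x1010B → wrap carry → 0x010C
One's-complement sum = 0x010C.
Checksum = ~0x010C & 0xFFFF = 0xFEF3.

FEF3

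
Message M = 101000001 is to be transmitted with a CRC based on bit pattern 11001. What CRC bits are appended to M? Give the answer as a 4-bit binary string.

Append 4 zeros: 1010000010000. Divide by 11001 (XOR where the leading bit is 1):
  pos 0: 10100 XOR 11001 = 01101
  pos 1: 11010 XOR 11001 = 00011
  pos 4: 11001 XOR 11001 = 00000
Remainder (last 4 bits) = 0000. This is the CRC / FCS.

0000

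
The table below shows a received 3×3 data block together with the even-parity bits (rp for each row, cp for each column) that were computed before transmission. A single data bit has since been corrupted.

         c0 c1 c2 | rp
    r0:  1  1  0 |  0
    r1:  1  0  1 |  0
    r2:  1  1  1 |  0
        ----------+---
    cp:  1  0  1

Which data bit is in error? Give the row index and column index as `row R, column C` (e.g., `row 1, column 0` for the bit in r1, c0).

Recompute each row's even parity and compare to rp:
  r0: data parity 0, sent rp 0 → ok
  r1: data parity 0, sent rp 0 → ok
  r2: data parity 1, sent rp 0 → mismatch
Recompute each column's even parity and compare to cp:
  c0: data parity 1, sent cp 1 → ok
  c1: data parity 0, sent cp 0 → ok
  c2: data parity 0, sent cp 1 → mismatch
Exactly one row (r2) and one column (c2) fail → the flipped bit is at their intersection.

row 2, column 2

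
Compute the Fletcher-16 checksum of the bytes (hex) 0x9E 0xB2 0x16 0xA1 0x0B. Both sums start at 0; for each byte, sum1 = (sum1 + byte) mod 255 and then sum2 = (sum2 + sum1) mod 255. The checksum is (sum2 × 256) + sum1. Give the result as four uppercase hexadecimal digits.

Running sums (mod 255):
  after byte 0 (0x9E): sum1=158, sum2=158
  after byte 1 (0xB2): sum1=81, sum2=239
  after byte 2 (0x16): sum1=103, sum2=87
  after byte 3 (0xA1): sum1=9, sum2=96
  after byte 4 (0x0B): sum1=20, sum2=116
Checksum = sum2·256 + sum1 = 116·256 + 20 = 29716 = 0x7414.

7414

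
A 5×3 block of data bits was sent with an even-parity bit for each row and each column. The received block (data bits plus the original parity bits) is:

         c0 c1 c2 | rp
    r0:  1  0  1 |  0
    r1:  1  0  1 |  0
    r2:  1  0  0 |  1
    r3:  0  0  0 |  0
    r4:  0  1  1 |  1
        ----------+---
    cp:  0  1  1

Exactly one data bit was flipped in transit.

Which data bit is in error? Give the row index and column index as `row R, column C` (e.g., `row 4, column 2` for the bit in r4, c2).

Recompute each row's even parity and compare to rp:
  r0: data parity 0, sent rp 0 → ok
  r1: data parity 0, sent rp 0 → ok
  r2: data parity 1, sent rp 1 → ok
  r3: data parity 0, sent rp 0 → ok
  r4: data parity 0, sent rp 1 → mismatch
Recompute each column's even parity and compare to cp:
  c0: data parity 1, sent cp 0 → mismatch
  c1: data parity 1, sent cp 1 → ok
  c2: data parity 1, sent cp 1 → ok
Exactly one row (r4) and one column (c0) fail → the flipped bit is at their intersection.

row 4, column 0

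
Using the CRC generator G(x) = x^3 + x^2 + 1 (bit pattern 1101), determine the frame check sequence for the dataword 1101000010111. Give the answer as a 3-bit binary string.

000

Append 3 zeros: 1101000010111000. Divide by 1101 (XOR where the leading bit is 1):
  pos 0: 1101 XOR 1101 = 0000
  pos 8: 1011 XOR 1101 = 0110
  pos 9: 1101 XOR 1101 = 0000
Remainder (last 3 bits) = 000. This is the CRC / FCS.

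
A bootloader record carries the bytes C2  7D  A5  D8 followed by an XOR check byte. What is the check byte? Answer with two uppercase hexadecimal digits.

C2

XOR the bytes together:
  start with 0xC2
  0xC2 ⊕ 0x7D = 0xBF
  0xBF ⊕ 0xA5 = 0x1A
  0x1A ⊕ 0xD8 = 0xC2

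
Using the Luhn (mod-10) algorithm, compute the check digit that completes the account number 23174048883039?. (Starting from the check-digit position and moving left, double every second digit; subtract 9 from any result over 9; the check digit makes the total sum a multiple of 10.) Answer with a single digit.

1

Partial digits right→left: 9 3 0 3 8 8 8 4 0 4 7 1 3 2
Double every second digit counting from the check-digit position (so the 1st, 3rd, 5th, ... of the partial from the right).
  doubled (with −9 where >9): 9 0 7 7 0 5 6 → sum 34
  kept as-is: 3 3 8 4 4 1 2 → sum 25
Total = 34 + 25 = 59.
Check digit = (10 − (59 mod 10)) mod 10 = 1.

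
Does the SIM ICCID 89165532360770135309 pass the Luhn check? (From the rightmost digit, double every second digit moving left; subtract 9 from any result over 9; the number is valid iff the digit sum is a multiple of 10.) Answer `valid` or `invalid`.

valid

From the right, keep odd positions and double even positions (subtract 9 from any doubled value over 9):
  doubled (positions 2,4,...): 0 1 2 5 0 6 6 1 2 7 → sum 30
  kept (positions 1,3,...): 9 3 3 0 7 6 2 5 6 9 → sum 50
Total = 80.
80 mod 10 = 0, so the number is valid.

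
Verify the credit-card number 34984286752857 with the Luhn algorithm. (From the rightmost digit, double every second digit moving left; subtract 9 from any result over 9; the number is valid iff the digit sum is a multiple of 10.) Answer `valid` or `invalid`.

valid

From the right, keep odd positions and double even positions (subtract 9 from any doubled value over 9):
  doubled (positions 2,4,...): 1 4 5 7 8 9 6 → sum 40
  kept (positions 1,3,...): 7 8 5 6 2 8 4 → sum 40
Total = 80.
80 mod 10 = 0, so the number is valid.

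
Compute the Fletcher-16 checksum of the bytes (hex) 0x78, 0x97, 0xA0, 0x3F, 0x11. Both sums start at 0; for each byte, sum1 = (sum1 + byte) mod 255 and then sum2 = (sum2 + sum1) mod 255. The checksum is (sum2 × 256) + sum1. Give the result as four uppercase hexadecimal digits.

2A01

Running sums (mod 255):
  after byte 0 (0x78): sum1=120, sum2=120
  after byte 1 (0x97): sum1=16, sum2=136
  after byte 2 (0xA0): sum1=176, sum2=57
  after byte 3 (0x3F): sum1=239, sum2=41
  after byte 4 (0x11): sum1=1, sum2=42
Checksum = sum2·256 + sum1 = 42·256 + 1 = 10753 = 0x2A01.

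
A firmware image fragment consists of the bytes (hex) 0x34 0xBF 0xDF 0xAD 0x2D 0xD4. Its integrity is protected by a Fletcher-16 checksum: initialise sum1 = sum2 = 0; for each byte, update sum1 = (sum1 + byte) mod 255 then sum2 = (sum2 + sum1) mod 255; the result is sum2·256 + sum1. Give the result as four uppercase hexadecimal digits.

AF83

Running sums (mod 255):
  after byte 0 (0x34): sum1=52, sum2=52
  after byte 1 (0xBF): sum1=243, sum2=40
  after byte 2 (0xDF): sum1=211, sum2=251
  after byte 3 (0xAD): sum1=129, sum2=125
  after byte 4 (0x2D): sum1=174, sum2=44
  after byte 5 (0xD4): sum1=131, sum2=175
Checksum = sum2·256 + sum1 = 175·256 + 131 = 44931 = 0xAF83.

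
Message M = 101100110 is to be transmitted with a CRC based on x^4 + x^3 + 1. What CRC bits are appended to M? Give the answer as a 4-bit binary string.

1000

Append 4 zeros: 1011001100000. Divide by 11001 (XOR where the leading bit is 1):
  pos 0: 10110 XOR 11001 = 01111
  pos 1: 11110 XOR 11001 = 00111
  pos 3: 11111 XOR 11001 = 00110
  pos 5: 11000 XOR 11001 = 00001
Remainder (last 4 bits) = 1000. This is the CRC / FCS.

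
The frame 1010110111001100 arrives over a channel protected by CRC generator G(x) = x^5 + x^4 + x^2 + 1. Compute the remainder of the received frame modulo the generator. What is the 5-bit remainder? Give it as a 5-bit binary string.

Modulo-2 division of 1010110111001100 by 110101:
  pos 0: 101011 XOR 110101 = 011110
  pos 1: 111100 XOR 110101 = 001001
  pos 3: 100111 XOR 110101 = 010010
  pos 4: 100101 XOR 110101 = 010000
  pos 5: 100000 XOR 110101 = 010101
  pos 6: 101010 XOR 110101 = 011111
  pos 7: 111111 XOR 110101 = 001010
  pos 9: 101010 XOR 110101 = 011111
  pos 10: 111110 XOR 110101 = 001011
Remainder = 01011 (nonzero — an error is detected).

01011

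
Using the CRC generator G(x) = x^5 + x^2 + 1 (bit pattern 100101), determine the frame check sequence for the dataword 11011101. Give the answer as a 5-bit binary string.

01111

Append 5 zeros: 1101110100000. Divide by 100101 (XOR where the leading bit is 1):
  pos 0: 110111 XOR 100101 = 010010
  pos 1: 100100 XOR 100101 = 000001
  pos 6: 110000 XOR 100101 = 010101
  pos 7: 101010 XOR 100101 = 001111
Remainder (last 5 bits) = 01111. This is the CRC / FCS.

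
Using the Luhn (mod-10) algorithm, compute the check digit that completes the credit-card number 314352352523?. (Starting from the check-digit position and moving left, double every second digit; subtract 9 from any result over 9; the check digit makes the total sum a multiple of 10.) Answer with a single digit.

1

Partial digits right→left: 3 2 5 2 5 3 2 5 3 4 1 3
Double every second digit counting from the check-digit position (so the 1st, 3rd, 5th, ... of the partial from the right).
  doubled (with −9 where >9): 6 1 1 4 6 2 → sum 20
  kept as-is: 2 2 3 5 4 3 → sum 19
Total = 20 + 19 = 39.
Check digit = (10 − (39 mod 10)) mod 10 = 1.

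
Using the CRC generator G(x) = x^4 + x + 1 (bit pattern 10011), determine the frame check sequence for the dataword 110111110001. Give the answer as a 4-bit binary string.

Append 4 zeros: 1101111100010000. Divide by 10011 (XOR where the leading bit is 1):
  pos 0: 11011 XOR 10011 = 01000
  pos 1: 10001 XOR 10011 = 00010
  pos 4: 10110 XOR 10011 = 00101
  pos 6: 10100 XOR 10011 = 00111
  pos 8: 11110 XOR 10011 = 01101
  pos 9: 11010 XOR 10011 = 01001
  pos 10: 10010 XOR 10011 = 00001
Remainder (last 4 bits) = 0010. This is the CRC / FCS.

0010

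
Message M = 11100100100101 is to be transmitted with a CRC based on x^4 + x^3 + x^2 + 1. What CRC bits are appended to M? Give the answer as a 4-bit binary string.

Append 4 zeros: 111001001001010000. Divide by 11101 (XOR where the leading bit is 1):
  pos 0: 11100 XOR 11101 = 00001
  pos 4: 11001 XOR 11101 = 00100
  pos 6: 10000 XOR 11101 = 01101
  pos 7: 11011 XOR 11101 = 00110
  pos 9: 11001 XOR 11101 = 00100
  pos 11: 10000 XOR 11101 = 01101
  pos 12: 11010 XOR 11101 = 00111
Remainder (last 4 bits) = 1110. This is the CRC / FCS.

1110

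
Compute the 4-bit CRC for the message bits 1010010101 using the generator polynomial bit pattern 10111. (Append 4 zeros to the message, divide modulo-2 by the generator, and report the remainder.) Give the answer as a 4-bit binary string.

0010

Append 4 zeros: 10100101010000. Divide by 10111 (XOR where the leading bit is 1):
  pos 0: 10100 XOR 10111 = 00011
  pos 3: 11101 XOR 10111 = 01010
  pos 4: 10100 XOR 10111 = 00011
  pos 7: 11100 XOR 10111 = 01011
  pos 8: 10110 XOR 10111 = 00001
Remainder (last 4 bits) = 0010. This is the CRC / FCS.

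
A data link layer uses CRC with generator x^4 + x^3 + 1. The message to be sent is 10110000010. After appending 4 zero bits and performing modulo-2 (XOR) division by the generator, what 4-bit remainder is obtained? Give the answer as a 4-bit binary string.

Append 4 zeros: 101100000100000. Divide by 11001 (XOR where the leading bit is 1):
  pos 0: 10110 XOR 11001 = 01111
  pos 1: 11110 XOR 11001 = 00111
  pos 3: 11100 XOR 11001 = 00101
  pos 5: 10101 XOR 11001 = 01100
  pos 6: 11000 XOR 11001 = 00001
  pos 10: 10000 XOR 11001 = 01001
Remainder (last 4 bits) = 1001. This is the CRC / FCS.

1001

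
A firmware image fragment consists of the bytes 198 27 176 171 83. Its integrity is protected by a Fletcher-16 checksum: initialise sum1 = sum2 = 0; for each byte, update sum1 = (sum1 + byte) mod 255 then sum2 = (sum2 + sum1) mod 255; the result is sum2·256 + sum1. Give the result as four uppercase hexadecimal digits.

Running sums (mod 255):
  after byte 0 (198): sum1=198, sum2=198
  after byte 1 (27): sum1=225, sum2=168
  after byte 2 (176): sum1=146, sum2=59
  after byte 3 (171): sum1=62, sum2=121
  after byte 4 (83): sum1=145, sum2=11
Checksum = sum2·256 + sum1 = 11·256 + 145 = 2961 = 0x0B91.

0B91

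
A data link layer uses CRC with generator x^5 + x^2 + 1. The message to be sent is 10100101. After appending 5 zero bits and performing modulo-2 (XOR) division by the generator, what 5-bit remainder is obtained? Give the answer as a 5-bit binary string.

01110

Append 5 zeros: 1010010100000. Divide by 100101 (XOR where the leading bit is 1):
  pos 0: 101001 XOR 100101 = 001100
  pos 2: 110001 XOR 100101 = 010100
  pos 3: 101000 XOR 100101 = 001101
  pos 5: 110100 XOR 100101 = 010001
  pos 6: 100010 XOR 100101 = 000111
Remainder (last 5 bits) = 01110. This is the CRC / FCS.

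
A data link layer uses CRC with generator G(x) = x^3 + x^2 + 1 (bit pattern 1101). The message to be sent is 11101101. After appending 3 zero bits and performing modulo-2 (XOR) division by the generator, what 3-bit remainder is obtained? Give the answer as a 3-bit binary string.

Append 3 zeros: 11101101000. Divide by 1101 (XOR where the leading bit is 1):
  pos 0: 1110 XOR 1101 = 0011
  pos 2: 1111 XOR 1101 = 0010
  pos 4: 1001 XOR 1101 = 0100
  pos 5: 1000 XOR 1101 = 0101
  pos 6: 1010 XOR 1101 = 0111
  pos 7: 1110 XOR 1101 = 0011
Remainder (last 3 bits) = 011. This is the CRC / FCS.

011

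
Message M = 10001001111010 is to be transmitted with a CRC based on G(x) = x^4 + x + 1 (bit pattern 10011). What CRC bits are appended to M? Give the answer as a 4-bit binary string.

Append 4 zeros: 100010011110100000. Divide by 10011 (XOR where the leading bit is 1):
  pos 0: 10001 XOR 10011 = 00010
  pos 3: 10001 XOR 10011 = 00010
  pos 6: 10111 XOR 10011 = 00100
  pos 8: 10001 XOR 10011 = 00010
  pos 11: 10000 XOR 10011 = 00011
Remainder (last 4 bits) = 1100. This is the CRC / FCS.

1100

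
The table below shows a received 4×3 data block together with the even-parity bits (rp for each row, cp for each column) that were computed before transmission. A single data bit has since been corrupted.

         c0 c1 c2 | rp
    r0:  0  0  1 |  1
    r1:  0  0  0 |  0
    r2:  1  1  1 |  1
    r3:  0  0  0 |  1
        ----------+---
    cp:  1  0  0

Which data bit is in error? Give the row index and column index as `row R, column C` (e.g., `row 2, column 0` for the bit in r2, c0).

Recompute each row's even parity and compare to rp:
  r0: data parity 1, sent rp 1 → ok
  r1: data parity 0, sent rp 0 → ok
  r2: data parity 1, sent rp 1 → ok
  r3: data parity 0, sent rp 1 → mismatch
Recompute each column's even parity and compare to cp:
  c0: data parity 1, sent cp 1 → ok
  c1: data parity 1, sent cp 0 → mismatch
  c2: data parity 0, sent cp 0 → ok
Exactly one row (r3) and one column (c1) fail → the flipped bit is at their intersection.

row 3, column 1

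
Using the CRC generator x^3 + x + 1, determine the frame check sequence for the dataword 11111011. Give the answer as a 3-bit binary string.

100

Append 3 zeros: 11111011000. Divide by 1011 (XOR where the leading bit is 1):
  pos 0: 1111 XOR 1011 = 0100
  pos 1: 1001 XOR 1011 = 0010
  pos 3: 1001 XOR 1011 = 0010
  pos 5: 1010 XOR 1011 = 0001
Remainder (last 3 bits) = 100. This is the CRC / FCS.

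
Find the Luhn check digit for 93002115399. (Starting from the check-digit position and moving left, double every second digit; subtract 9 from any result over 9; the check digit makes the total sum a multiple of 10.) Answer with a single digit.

Partial digits right→left: 9 9 3 5 1 1 2 0 0 3 9
Double every second digit counting from the check-digit position (so the 1st, 3rd, 5th, ... of the partial from the right).
  doubled (with −9 where >9): 9 6 2 4 0 9 → sum 30
  kept as-is: 9 5 1 0 3 → sum 18
Total = 30 + 18 = 48.
Check digit = (10 − (48 mod 10)) mod 10 = 2.

2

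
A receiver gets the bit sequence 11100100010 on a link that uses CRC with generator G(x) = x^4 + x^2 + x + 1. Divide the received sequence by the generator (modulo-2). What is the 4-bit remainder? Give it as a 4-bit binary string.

Modulo-2 division of 11100100010 by 10111:
  pos 0: 11100 XOR 10111 = 01011
  pos 1: 10111 XOR 10111 = 00000
Remainder = 0010 (nonzero — an error is detected).

0010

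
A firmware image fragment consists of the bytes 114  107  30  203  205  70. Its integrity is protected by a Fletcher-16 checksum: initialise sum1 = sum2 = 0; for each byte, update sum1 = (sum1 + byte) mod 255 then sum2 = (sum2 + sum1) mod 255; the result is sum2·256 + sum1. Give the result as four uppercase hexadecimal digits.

85DB

Running sums (mod 255):
  after byte 0 (114): sum1=114, sum2=114
  after byte 1 (107): sum1=221, sum2=80
  after byte 2 (30): sum1=251, sum2=76
  after byte 3 (203): sum1=199, sum2=20
  after byte 4 (205): sum1=149, sum2=169
  after byte 5 (70): sum1=219, sum2=133
Checksum = sum2·256 + sum1 = 133·256 + 219 = 34267 = 0x85DB.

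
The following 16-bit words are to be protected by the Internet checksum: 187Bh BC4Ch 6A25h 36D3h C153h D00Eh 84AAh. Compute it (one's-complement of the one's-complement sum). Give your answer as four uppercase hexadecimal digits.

One's-complement addition (fold any carry out of bit 15 back into bit 0):
  0x187B + 0xBC4C = 0x0D4C7
  0xD4C7 + 0x6A25 = 0x13EEC → wrap carry → 0x3EED
  0x3EED + 0x36D3 = 0x075C0
  0x75C0 + 0xC153 = 0x13713 → wrap carry → 0x3714
  0x3714 + 0xD00E = 0x10722 → wrap carry → 0x0723
  0x0723 + 0x84AA = 0x08BCD
One's-complement sum = 0x8BCD.
Checksum = ~0x8BCD & 0xFFFF = 0x7432.

7432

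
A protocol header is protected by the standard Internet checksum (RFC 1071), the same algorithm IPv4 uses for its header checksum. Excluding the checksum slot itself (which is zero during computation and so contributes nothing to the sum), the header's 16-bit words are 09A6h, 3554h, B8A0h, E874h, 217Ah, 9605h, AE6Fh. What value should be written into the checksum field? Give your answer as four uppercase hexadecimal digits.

BA00

One's-complement addition (fold any carry out of bit 15 back into bit 0):
  0x09A6 + 0x3554 = 0x03EFA
  0x3EFA + 0xB8A0 = 0x0F79A
  0xF79A + 0xE874 = 0x1E00E → wrap carry → 0xE00F
  0xE00F + 0x217A = 0x10189 → wrap carry → 0x018A
  0x018A + 0x9605 = 0x0978F
  0x978F + 0xAE6F = 0x145FE → wrap carry → 0x45FF
One's-complement sum = 0x45FF.
Checksum = ~0x45FF & 0xFFFF = 0xBA00.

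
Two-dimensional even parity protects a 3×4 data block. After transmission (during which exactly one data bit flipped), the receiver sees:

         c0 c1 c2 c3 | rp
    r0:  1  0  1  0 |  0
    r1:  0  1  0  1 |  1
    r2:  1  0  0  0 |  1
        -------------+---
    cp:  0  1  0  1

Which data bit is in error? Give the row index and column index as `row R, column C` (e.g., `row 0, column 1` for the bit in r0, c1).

Recompute each row's even parity and compare to rp:
  r0: data parity 0, sent rp 0 → ok
  r1: data parity 0, sent rp 1 → mismatch
  r2: data parity 1, sent rp 1 → ok
Recompute each column's even parity and compare to cp:
  c0: data parity 0, sent cp 0 → ok
  c1: data parity 1, sent cp 1 → ok
  c2: data parity 1, sent cp 0 → mismatch
  c3: data parity 1, sent cp 1 → ok
Exactly one row (r1) and one column (c2) fail → the flipped bit is at their intersection.

row 1, column 2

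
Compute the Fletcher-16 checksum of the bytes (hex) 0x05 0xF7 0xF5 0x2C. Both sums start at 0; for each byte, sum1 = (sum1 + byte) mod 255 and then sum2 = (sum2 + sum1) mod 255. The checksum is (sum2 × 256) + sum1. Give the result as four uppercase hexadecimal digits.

141F

Running sums (mod 255):
  after byte 0 (0x05): sum1=5, sum2=5
  after byte 1 (0xF7): sum1=252, sum2=2
  after byte 2 (0xF5): sum1=242, sum2=244
  after byte 3 (0x2C): sum1=31, sum2=20
Checksum = sum2·256 + sum1 = 20·256 + 31 = 5151 = 0x141F.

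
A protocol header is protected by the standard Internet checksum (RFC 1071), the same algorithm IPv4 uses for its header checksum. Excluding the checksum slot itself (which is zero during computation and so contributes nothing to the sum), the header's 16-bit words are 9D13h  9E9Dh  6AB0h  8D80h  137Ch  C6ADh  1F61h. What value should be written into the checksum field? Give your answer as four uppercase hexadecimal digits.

One's-complement addition (fold any carry out of bit 15 back into bit 0):
  0x9D13 + 0x9E9D = 0x13BB0 → wrap carry → 0x3BB1
  0x3BB1 + 0x6AB0 = 0x0A661
  0xA661 + 0x8D80 = 0x133E1 → wrap carry → 0x33E2
  0x33E2 + 0x137C = 0x0475E
  0x475E + 0xC6AD = 0x10E0B → wrap carry → 0x0E0C
  0x0E0C + 0x1F61 = 0x02D6D
One's-complement sum = 0x2D6D.
Checksum = ~0x2D6D & 0xFFFF = 0xD292.

D292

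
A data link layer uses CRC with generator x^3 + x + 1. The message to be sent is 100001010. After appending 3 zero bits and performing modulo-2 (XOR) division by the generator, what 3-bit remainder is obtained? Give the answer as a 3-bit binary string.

Append 3 zeros: 100001010000. Divide by 1011 (XOR where the leading bit is 1):
  pos 0: 1000 XOR 1011 = 0011
  pos 2: 1101 XOR 1011 = 0110
  pos 3: 1100 XOR 1011 = 0111
  pos 4: 1111 XOR 1011 = 0100
  pos 5: 1000 XOR 1011 = 0011
  pos 7: 1100 XOR 1011 = 0111
  pos 8: 1110 XOR 1011 = 0101
Remainder (last 3 bits) = 101. This is the CRC / FCS.

101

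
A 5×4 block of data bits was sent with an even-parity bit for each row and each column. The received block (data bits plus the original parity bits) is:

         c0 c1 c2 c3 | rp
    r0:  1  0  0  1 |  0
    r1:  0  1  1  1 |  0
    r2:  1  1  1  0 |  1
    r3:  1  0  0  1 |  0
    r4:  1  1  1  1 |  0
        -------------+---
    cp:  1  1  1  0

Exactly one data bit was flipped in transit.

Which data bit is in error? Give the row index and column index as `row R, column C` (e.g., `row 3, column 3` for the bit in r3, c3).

Recompute each row's even parity and compare to rp:
  r0: data parity 0, sent rp 0 → ok
  r1: data parity 1, sent rp 0 → mismatch
  r2: data parity 1, sent rp 1 → ok
  r3: data parity 0, sent rp 0 → ok
  r4: data parity 0, sent rp 0 → ok
Recompute each column's even parity and compare to cp:
  c0: data parity 0, sent cp 1 → mismatch
  c1: data parity 1, sent cp 1 → ok
  c2: data parity 1, sent cp 1 → ok
  c3: data parity 0, sent cp 0 → ok
Exactly one row (r1) and one column (c0) fail → the flipped bit is at their intersection.

row 1, column 0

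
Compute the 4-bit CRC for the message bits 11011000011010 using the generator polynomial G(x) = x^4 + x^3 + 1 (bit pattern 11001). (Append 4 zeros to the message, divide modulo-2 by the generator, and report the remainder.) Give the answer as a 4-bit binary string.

1110

Append 4 zeros: 110110000110100000. Divide by 11001 (XOR where the leading bit is 1):
  pos 0: 11011 XOR 11001 = 00010
  pos 3: 10000 XOR 11001 = 01001
  pos 4: 10010 XOR 11001 = 01011
  pos 5: 10111 XOR 11001 = 01110
  pos 6: 11101 XOR 11001 = 00100
  pos 8: 10001 XOR 11001 = 01000
  pos 9: 10000 XOR 11001 = 01001
  pos 10: 10010 XOR 11001 = 01011
  pos 11: 10110 XOR 11001 = 01111
  pos 12: 11110 XOR 11001 = 00111
Remainder (last 4 bits) = 1110. This is the CRC / FCS.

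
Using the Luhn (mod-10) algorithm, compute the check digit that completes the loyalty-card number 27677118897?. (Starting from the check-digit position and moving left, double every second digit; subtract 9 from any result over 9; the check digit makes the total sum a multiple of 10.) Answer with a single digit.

2

Partial digits right→left: 7 9 8 8 1 1 7 7 6 7 2
Double every second digit counting from the check-digit position (so the 1st, 3rd, 5th, ... of the partial from the right).
  doubled (with −9 where >9): 5 7 2 5 3 4 → sum 26
  kept as-is: 9 8 1 7 7 → sum 32
Total = 26 + 32 = 58.
Check digit = (10 − (58 mod 10)) mod 10 = 2.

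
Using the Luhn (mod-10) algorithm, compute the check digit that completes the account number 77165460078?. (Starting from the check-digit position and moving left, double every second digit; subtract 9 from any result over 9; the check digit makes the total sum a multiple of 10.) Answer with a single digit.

8

Partial digits right→left: 8 7 0 0 6 4 5 6 1 7 7
Double every second digit counting from the check-digit position (so the 1st, 3rd, 5th, ... of the partial from the right).
  doubled (with −9 where >9): 7 0 3 1 2 5 → sum 18
  kept as-is: 7 0 4 6 7 → sum 24
Total = 18 + 24 = 42.
Check digit = (10 − (42 mod 10)) mod 10 = 8.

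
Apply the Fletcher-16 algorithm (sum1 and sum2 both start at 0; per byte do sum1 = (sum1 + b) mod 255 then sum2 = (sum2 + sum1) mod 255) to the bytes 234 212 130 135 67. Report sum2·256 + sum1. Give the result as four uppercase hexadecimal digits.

Running sums (mod 255):
  after byte 0 (234): sum1=234, sum2=234
  after byte 1 (212): sum1=191, sum2=170
  after byte 2 (130): sum1=66, sum2=236
  after byte 3 (135): sum1=201, sum2=182
  after byte 4 (67): sum1=13, sum2=195
Checksum = sum2·256 + sum1 = 195·256 + 13 = 49933 = 0xC30D.

C30D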